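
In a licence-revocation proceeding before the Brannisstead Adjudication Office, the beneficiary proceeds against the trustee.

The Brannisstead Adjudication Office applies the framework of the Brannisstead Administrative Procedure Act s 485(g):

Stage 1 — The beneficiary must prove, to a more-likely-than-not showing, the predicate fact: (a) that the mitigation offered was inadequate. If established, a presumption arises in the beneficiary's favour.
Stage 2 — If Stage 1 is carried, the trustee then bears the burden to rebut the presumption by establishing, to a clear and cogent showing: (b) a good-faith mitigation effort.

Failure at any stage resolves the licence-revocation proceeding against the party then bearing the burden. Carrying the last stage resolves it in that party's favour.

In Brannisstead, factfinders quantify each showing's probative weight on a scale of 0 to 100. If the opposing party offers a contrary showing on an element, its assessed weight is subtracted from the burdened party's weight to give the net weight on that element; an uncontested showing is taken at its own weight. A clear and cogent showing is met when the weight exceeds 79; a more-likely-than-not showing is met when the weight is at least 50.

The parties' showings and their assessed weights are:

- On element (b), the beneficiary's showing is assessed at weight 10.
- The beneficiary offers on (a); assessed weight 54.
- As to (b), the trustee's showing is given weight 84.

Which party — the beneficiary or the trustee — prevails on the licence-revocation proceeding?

beneficiary

Stage 1 (beneficiary, a more-likely-than-not showing, weight is at least 50): (a) 54 ≥ 50 — meets.
  Stage 1 is satisfied; the onus moves to the trustee.
Stage 2 (trustee, a clear and cogent showing, weight exceeds 79): (b) net 84−10=74 ≤ 79 — fails.
  The trustee does not carry Stage 2.
The beneficiary prevails.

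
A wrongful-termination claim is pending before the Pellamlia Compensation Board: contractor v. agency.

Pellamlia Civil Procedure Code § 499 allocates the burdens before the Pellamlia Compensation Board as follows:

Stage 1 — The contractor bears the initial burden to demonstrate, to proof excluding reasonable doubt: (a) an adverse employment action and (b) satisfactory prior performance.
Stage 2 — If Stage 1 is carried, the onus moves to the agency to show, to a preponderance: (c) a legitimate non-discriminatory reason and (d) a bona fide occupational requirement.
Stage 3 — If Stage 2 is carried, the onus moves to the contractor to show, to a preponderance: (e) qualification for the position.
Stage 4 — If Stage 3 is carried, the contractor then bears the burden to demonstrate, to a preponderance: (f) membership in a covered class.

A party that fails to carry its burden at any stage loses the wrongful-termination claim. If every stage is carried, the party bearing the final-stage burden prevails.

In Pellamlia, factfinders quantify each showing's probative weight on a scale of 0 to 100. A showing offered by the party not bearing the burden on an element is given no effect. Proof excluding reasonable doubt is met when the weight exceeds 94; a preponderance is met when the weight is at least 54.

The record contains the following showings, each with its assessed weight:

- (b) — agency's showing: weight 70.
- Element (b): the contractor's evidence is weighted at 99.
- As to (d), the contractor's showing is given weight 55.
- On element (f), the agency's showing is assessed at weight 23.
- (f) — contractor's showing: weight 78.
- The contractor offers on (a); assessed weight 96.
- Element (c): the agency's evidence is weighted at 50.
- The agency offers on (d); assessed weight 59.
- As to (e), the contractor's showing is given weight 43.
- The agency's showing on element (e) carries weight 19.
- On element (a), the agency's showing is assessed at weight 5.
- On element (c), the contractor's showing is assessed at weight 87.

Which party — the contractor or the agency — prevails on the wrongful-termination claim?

contractor

Stage 1 — burden on contractor; standard: proof excluding reasonable doubt (weight exceeds 94).
    (a): 96 (agency's 5 disregarded) > 94 [met]
    (b): 99 (agency's 70 disregarded) > 94 [met]
  Stage 1 is satisfied; the onus moves to the agency.
Stage 2 — burden on agency; standard: a preponderance (weight is at least 54).
    (c): 50 (contractor's 87 disregarded) < 54 [not met]
    (d): 59 (contractor's 55 disregarded) ≥ 54 [met]
  Stage 2 not carried; the agency fails its burden.
So the contractor prevails.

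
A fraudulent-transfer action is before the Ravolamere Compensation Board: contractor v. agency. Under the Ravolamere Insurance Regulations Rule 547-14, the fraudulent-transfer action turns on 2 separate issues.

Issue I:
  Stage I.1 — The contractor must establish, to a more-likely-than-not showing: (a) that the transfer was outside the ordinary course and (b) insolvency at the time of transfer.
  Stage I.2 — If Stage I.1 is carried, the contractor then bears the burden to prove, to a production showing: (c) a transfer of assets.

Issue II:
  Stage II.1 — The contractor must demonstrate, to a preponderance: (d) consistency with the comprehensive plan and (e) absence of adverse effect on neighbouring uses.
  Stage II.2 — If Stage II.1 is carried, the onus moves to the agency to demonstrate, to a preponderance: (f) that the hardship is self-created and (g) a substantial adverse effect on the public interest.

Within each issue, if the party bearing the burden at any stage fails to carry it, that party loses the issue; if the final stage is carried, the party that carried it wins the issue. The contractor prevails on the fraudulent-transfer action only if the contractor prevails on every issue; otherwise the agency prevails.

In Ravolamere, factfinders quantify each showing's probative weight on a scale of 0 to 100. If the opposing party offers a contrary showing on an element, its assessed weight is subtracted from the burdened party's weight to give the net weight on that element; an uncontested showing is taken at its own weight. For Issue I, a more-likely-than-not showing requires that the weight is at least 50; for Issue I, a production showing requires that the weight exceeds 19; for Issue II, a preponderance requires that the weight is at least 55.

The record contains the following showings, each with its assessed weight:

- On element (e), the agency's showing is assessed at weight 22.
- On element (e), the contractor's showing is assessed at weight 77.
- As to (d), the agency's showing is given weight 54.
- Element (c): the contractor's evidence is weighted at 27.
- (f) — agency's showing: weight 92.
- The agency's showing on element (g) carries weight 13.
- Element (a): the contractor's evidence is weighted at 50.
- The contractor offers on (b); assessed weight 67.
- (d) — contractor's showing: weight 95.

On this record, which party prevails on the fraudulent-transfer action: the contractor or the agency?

agency

— Issue I —
Stage I.1 — burden on contractor; standard: a more-likely-than-not showing (weight is at least 50).
    (a): 50 ≥ 50 [met]
    (b): 67 ≥ 50 [met]
  Stage I.1 carried; the burden remains with the contractor.
Stage I.2 — burden on contractor; standard: a production showing (weight exceeds 19).
    (c): 27 > 19 [met]
  All elements met at the final stage.
Every stage carried; the contractor prevails on this issue.
— Issue II —
At Stage II.1 the contractor must meet a preponderance (weight is at least 55): on (d) the weight is 95 less the opposing 54 gives net 41, which does not reach 55, so (d) does not meet the standard; on (e) the weight is 77 less the opposing 22 gives net 55, which does reach 55, so (e) meets the standard.
  Stage II.1 not carried; the contractor fails its burden.
The analysis ends at Stage II.1; the agency prevails on this issue.
Per-issue: Issue I → contractor; Issue II → agency. The contractor must prevail on every issue; overall, the agency prevails.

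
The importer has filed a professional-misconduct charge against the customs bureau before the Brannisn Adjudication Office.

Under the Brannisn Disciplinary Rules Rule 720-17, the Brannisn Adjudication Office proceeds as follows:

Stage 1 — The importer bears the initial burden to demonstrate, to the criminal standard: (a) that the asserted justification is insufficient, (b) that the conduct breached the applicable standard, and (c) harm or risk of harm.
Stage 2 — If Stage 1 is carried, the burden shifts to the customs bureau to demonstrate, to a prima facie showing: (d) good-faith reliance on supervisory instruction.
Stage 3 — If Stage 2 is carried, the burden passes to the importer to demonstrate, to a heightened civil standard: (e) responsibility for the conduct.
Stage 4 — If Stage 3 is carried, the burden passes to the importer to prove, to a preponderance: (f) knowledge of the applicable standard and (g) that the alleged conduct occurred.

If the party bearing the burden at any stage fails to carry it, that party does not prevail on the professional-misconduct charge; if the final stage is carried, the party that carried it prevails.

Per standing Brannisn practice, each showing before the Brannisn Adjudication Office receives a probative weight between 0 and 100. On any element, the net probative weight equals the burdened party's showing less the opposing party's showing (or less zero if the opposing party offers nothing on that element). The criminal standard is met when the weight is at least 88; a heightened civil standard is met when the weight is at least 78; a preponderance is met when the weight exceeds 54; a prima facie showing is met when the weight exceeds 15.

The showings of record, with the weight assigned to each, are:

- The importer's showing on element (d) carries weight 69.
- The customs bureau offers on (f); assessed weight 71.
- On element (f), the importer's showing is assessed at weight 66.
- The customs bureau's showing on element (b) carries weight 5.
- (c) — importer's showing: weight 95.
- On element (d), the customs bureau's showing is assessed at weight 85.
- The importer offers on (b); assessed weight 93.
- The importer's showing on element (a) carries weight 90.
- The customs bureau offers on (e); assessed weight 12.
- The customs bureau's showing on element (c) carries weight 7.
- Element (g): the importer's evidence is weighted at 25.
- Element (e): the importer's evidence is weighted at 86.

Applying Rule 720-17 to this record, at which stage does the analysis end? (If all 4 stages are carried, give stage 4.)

stage 3

Stage 1 (importer, the criminal standard, weight is at least 88): (a) 90 ≥ 88 — meets; (b) net 93−5=88 ≥ 88 — meets; (c) net 95−7=88 ≥ 88 — meets.
  All elements met. The burden passes to the customs bureau.
Stage 2 (customs bureau, a prima facie showing, weight exceeds 15): (d) net 85−69=16 > 15 — meets.
  Stage 2 is satisfied; the onus moves to the importer.
Stage 3 (importer, a heightened civil standard, weight is at least 78): (e) net 86−12=74 < 78 — fails.
  Stage 3 not carried; the importer fails its burden.
The customs bureau prevails.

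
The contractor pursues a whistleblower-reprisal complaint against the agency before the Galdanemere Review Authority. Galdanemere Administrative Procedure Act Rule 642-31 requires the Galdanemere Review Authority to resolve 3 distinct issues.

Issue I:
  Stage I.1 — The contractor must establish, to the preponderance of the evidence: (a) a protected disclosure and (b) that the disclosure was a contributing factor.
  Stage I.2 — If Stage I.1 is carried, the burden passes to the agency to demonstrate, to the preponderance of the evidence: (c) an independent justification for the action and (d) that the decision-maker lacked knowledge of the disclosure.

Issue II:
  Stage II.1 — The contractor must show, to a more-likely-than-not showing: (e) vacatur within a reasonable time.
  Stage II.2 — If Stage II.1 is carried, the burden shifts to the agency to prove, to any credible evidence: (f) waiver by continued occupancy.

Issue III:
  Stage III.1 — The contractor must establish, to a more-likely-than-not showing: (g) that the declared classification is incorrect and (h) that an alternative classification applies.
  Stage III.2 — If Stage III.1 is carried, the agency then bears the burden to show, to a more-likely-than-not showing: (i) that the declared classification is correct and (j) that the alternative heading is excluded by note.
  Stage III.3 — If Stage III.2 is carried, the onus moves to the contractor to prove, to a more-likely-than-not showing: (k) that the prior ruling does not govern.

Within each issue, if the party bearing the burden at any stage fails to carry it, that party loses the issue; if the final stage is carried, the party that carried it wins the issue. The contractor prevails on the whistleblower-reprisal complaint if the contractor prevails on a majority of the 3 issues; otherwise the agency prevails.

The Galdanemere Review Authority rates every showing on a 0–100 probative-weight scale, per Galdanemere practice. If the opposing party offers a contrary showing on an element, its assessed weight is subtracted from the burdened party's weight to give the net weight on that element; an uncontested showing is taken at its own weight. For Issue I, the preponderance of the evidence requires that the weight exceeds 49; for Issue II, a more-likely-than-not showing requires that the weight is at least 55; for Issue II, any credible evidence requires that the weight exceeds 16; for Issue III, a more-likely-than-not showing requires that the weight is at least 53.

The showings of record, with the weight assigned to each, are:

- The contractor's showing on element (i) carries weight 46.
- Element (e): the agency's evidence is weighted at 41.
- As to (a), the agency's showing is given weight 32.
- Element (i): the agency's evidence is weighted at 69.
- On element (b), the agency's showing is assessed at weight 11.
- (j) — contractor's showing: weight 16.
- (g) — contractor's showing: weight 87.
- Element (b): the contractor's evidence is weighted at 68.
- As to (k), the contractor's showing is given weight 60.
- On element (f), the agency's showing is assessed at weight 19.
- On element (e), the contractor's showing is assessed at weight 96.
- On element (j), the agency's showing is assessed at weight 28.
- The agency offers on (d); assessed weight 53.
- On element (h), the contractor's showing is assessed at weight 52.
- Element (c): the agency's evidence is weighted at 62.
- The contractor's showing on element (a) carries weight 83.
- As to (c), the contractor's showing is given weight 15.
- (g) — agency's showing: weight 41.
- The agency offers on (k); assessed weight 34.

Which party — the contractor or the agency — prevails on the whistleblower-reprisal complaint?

— Issue I —
Stage I.1 (contractor, the preponderance of the evidence, weight exceeds 49): (a) net 83−32=51 > 49 — meets; (b) net 68−11=57 > 49 — meets.
  Stage I.1 carried; the burden shifts to the agency.
Stage I.2 (agency, the preponderance of the evidence, weight exceeds 49): (c) net 62−15=47 ≤ 49 — fails; (d) 53 > 49 — meets.
  Not every element is met, so the agency fails to carry Stage I.2.
The analysis ends at Stage I.2; the contractor prevails on this issue.
— Issue II —
At Stage II.1 the contractor must meet a more-likely-than-not showing (weight is at least 55): on (e) the weight is 96 less the opposing 41 gives net 55, ≥ 55, so (e) meets the standard.
  All elements met. The burden passes to the agency.
At Stage II.2 the agency must meet any credible evidence (weight exceeds 16): on (f) the weight is 19, which does exceed 16, so (f) meets the standard.
  All elements met at the final stage.
Every stage carried; the agency prevails on this issue.
— Issue III —
Stage III.1 (contractor, a more-likely-than-not showing, weight is at least 53): (g) net 87−41=46 < 53 — fails; (h) 52 < 53 — fails.
  Stage III.1 not carried; the contractor fails its burden.
So the agency prevails on this issue.
Per-issue: Issue I → contractor; Issue II → agency; Issue III → agency. The contractor must prevail on a majority of issues; overall, the agency prevails.

agency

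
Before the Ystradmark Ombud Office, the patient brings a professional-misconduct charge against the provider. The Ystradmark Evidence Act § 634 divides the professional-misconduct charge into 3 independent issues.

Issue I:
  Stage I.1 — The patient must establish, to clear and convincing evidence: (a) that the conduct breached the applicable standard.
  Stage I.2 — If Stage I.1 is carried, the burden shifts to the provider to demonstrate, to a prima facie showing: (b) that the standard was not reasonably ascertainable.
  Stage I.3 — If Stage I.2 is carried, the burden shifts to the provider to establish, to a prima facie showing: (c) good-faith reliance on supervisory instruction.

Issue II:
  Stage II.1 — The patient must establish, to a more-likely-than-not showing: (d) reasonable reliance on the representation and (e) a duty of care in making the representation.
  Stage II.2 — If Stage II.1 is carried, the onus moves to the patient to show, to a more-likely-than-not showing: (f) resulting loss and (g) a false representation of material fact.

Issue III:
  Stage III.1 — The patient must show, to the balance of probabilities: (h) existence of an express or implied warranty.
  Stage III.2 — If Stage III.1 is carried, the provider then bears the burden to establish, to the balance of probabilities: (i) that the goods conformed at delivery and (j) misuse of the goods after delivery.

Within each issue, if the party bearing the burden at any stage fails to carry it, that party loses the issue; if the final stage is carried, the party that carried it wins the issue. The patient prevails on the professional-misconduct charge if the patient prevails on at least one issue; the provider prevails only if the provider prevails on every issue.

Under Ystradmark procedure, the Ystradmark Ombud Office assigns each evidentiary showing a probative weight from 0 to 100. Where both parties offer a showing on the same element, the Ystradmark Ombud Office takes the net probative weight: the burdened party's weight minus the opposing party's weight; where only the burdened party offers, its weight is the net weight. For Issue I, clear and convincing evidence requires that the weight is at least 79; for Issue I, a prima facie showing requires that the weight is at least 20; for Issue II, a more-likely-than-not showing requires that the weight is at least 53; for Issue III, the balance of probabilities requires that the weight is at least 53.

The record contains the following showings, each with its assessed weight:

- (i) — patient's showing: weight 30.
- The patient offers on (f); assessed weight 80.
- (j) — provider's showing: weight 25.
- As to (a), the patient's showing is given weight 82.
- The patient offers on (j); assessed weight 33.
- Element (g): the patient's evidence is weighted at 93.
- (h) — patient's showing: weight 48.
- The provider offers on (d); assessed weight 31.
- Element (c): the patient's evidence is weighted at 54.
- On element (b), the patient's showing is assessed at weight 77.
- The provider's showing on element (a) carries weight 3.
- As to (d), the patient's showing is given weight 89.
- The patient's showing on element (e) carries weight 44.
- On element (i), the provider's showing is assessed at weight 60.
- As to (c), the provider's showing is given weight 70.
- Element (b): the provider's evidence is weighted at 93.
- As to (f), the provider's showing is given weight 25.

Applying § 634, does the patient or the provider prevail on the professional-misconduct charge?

— Issue I —
Stage I.1 — burden on patient; standard: clear and convincing evidence (weight is at least 79).
    (a): 82 − 3 = 79 ≥ 79 [met]
  The patient carries Stage I.1; the provider now bears the burden.
Stage I.2 — burden on provider; standard: a prima facie showing (weight is at least 20).
    (b): 93 − 77 = 16 < 20 [not met]
  The provider does not carry Stage I.2.
The analysis ends at Stage I.2; the patient prevails on this issue.
— Issue II —
Stage II.1 (patient, a more-likely-than-not showing, weight is at least 53): (d) net 89−31=58 ≥ 53 — meets; (e) 44 < 53 — fails.
  Stage II.1 not carried; the patient fails its burden.
The analysis ends at Stage II.1; the provider prevails on this issue.
— Issue III —
Stage III.1 (patient, the balance of probabilities, weight is at least 53): (h) 48 < 53 — fails.
  Stage III.1 not carried; the patient fails its burden.
The analysis ends at Stage III.1; the provider prevails on this issue.
Per-issue: Issue I → patient; Issue II → provider; Issue III → provider. The patient must prevail on at least one issue; overall, the patient prevails.

patient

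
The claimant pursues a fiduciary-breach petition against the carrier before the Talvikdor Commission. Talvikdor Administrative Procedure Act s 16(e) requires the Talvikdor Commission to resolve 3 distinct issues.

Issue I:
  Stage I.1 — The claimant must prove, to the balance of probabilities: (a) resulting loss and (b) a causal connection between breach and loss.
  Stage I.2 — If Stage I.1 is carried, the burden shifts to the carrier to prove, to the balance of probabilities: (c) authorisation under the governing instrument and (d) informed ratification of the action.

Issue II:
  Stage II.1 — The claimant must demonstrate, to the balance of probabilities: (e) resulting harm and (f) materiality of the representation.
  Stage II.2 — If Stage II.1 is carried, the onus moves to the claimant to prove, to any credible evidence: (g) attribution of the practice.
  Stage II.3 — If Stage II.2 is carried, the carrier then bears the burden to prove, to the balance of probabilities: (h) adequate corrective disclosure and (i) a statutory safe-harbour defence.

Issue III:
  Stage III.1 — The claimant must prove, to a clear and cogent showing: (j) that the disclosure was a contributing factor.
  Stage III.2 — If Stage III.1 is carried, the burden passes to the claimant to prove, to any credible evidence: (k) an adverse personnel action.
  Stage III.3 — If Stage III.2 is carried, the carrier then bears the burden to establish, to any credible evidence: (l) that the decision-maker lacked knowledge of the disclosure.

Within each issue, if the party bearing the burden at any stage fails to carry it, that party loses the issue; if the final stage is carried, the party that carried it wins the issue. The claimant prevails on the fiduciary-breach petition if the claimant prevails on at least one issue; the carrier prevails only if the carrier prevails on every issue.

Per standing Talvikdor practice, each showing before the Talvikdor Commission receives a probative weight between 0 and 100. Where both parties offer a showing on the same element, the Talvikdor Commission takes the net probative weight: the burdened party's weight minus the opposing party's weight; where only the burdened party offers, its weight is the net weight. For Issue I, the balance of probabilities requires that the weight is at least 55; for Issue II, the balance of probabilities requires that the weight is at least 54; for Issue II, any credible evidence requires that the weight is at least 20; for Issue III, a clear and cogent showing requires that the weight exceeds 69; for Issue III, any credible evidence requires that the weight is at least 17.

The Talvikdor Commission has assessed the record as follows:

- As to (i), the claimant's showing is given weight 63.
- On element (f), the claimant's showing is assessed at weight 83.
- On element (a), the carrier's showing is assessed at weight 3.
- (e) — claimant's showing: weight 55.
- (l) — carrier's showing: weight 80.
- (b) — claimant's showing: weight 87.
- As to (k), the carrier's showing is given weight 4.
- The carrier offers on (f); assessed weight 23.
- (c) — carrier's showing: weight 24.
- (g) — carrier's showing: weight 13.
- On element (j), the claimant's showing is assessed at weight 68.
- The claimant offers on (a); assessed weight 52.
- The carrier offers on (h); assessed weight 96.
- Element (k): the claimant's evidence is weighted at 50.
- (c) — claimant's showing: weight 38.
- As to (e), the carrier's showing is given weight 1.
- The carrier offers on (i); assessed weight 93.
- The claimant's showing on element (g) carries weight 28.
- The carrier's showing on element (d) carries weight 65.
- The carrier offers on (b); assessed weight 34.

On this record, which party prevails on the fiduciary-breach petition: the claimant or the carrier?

carrier

— Issue I —
Stage I.1 — burden on claimant; standard: the balance of probabilities (weight is at least 55).
    (a): 52 − 3 = 49 < 55 [not met]
    (b): 87 − 34 = 53 < 55 [not met]
  Not every element is met, so the claimant fails to carry Stage I.1.
So the carrier prevails on this issue.
— Issue II —
At Stage II.1 the claimant must meet the balance of probabilities (weight is at least 54): on (e) the weight is 55 less the opposing 1 gives net 54, ≥ 54, so (e) meets the standard; on (f) the weight is 83 less the opposing 23 gives net 60, which does reach 54, so (f) meets the standard.
  Stage II.1 is satisfied; the claimant continues to bear the burden.
At Stage II.2 the claimant must meet any credible evidence (weight is at least 20): on (g) the weight is 28 less the opposing 13 gives net 15, < 20, so (g) does not meet the standard.
  Not every element is met, so the claimant fails to carry Stage II.2.
The carrier prevails on this issue.
— Issue III —
At Stage III.1 the claimant must meet a clear and cogent showing (weight exceeds 69): on (j) the weight is 68, ≤ 69, so (j) does not meet the standard.
  Not every element is met, so the claimant fails to carry Stage III.1.
The carrier prevails on this issue.
Per-issue: Issue I → carrier; Issue II → carrier; Issue III → carrier. The claimant must prevail on at least one issue; overall, the carrier prevails.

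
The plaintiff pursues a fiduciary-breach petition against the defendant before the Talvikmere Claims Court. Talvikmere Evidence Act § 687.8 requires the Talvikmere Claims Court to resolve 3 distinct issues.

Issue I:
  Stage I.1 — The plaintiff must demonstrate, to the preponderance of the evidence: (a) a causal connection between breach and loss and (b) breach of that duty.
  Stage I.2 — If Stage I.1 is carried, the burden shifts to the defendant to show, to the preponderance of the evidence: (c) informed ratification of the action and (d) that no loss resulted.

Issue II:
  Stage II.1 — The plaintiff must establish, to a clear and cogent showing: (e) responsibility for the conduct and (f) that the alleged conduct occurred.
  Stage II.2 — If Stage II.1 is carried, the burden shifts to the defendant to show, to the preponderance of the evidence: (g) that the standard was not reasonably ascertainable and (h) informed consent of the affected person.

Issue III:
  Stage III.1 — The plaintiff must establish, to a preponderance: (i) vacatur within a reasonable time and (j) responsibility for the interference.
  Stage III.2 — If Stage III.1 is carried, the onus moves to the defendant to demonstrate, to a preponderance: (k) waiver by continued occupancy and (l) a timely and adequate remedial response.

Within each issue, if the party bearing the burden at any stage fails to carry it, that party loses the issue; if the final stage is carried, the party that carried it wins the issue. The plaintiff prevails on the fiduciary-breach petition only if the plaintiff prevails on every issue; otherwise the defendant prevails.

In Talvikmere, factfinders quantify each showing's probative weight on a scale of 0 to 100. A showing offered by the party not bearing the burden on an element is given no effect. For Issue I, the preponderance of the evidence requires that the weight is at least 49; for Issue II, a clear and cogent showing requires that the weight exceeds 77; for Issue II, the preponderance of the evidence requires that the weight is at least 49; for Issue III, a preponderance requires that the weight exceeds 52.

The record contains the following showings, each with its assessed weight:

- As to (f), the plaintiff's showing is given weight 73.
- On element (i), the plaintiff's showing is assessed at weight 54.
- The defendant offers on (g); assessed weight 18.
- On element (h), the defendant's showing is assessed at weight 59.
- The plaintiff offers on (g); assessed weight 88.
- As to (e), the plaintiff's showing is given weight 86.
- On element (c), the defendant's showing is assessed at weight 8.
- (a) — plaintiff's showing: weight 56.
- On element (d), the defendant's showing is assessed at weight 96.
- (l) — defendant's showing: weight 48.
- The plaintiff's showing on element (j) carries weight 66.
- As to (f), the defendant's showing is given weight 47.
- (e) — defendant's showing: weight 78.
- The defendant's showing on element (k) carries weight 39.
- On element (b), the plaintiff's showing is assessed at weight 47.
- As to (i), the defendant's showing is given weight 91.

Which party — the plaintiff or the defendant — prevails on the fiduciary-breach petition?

defendant

— Issue I —
Stage I.1 (plaintiff, the preponderance of the evidence, weight is at least 49): (a) 56 ≥ 49 — meets; (b) 47 < 49 — fails.
  Stage I.1 not carried; the plaintiff fails its burden.
The analysis ends at Stage I.1; the defendant prevails on this issue.
— Issue II —
Stage II.1 — burden on plaintiff; standard: a clear and cogent showing (weight exceeds 77).
    (e): 86 (defendant's 78 disregarded) > 77 [met]
    (f): 73 (defendant's 47 disregarded) ≤ 77 [not met]
  Stage II.1 not carried; the plaintiff fails its burden.
The analysis ends at Stage II.1; the defendant prevails on this issue.
— Issue III —
At Stage III.1 the plaintiff must meet a preponderance (weight exceeds 52): on (i) the weight is 54 (the defendant's 91 is given no effect), which does exceed 52, so (i) meets the standard; on (j) the weight is 66, which does exceed 52, so (j) meets the standard.
  Stage III.1 carried; the burden shifts to the defendant.
At Stage III.2 the defendant must meet a preponderance (weight exceeds 52): on (k) the weight is 39, which does not exceed 52, so (k) does not meet the standard; on (l) the weight is 48, ≤ 52, so (l) does not meet the standard.
  The defendant does not carry Stage III.2.
The plaintiff prevails on this issue.
Per-issue: Issue I → defendant; Issue II → defendant; Issue III → plaintiff. The plaintiff must prevail on every issue; overall, the defendant prevails.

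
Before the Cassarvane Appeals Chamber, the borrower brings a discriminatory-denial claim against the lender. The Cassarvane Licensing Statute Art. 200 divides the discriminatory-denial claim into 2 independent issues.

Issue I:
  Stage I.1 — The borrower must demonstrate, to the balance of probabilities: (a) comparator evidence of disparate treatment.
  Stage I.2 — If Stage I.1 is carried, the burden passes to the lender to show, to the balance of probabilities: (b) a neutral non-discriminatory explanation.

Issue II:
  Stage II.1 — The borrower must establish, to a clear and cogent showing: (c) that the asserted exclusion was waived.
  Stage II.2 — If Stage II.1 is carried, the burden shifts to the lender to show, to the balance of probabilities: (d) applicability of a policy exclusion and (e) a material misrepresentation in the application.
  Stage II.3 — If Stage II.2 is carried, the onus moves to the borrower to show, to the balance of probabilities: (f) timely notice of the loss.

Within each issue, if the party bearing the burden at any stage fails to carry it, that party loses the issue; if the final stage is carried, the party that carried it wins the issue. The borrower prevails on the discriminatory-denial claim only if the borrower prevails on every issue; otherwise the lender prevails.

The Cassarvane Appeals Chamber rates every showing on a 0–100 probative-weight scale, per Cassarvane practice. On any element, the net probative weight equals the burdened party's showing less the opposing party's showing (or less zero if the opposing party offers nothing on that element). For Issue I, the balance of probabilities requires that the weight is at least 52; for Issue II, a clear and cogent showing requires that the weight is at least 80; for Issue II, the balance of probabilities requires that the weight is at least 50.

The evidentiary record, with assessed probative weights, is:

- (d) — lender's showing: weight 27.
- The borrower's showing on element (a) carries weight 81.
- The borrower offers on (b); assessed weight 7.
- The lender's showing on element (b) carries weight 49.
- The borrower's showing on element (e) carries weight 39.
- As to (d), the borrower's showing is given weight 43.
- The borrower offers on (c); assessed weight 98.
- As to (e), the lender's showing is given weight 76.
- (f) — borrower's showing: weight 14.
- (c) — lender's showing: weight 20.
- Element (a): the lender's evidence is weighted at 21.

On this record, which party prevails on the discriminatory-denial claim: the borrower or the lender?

— Issue I —
At Stage I.1 the borrower must meet the balance of probabilities (weight is at least 52): on (a) the weight is 81 less the opposing 21 gives net 60, which does reach 52, so (a) meets the standard.
  Stage I.1 carried; the burden shifts to the lender.
At Stage I.2 the lender must meet the balance of probabilities (weight is at least 52): on (b) the weight is 49 less the opposing 7 gives net 42, < 52, so (b) does not meet the standard.
  Stage I.2 not carried; the lender fails its burden.
The analysis ends at Stage I.2; the borrower prevails on this issue.
— Issue II —
At Stage II.1 the borrower must meet a clear and cogent showing (weight is at least 80): on (c) the weight is 98 less the opposing 20 gives net 78, which does not reach 80, so (c) does not meet the standard.
  The borrower does not carry Stage II.1.
The lender prevails on this issue.
Per-issue: Issue I → borrower; Issue II → lender. The borrower must prevail on every issue; overall, the lender prevails.

lender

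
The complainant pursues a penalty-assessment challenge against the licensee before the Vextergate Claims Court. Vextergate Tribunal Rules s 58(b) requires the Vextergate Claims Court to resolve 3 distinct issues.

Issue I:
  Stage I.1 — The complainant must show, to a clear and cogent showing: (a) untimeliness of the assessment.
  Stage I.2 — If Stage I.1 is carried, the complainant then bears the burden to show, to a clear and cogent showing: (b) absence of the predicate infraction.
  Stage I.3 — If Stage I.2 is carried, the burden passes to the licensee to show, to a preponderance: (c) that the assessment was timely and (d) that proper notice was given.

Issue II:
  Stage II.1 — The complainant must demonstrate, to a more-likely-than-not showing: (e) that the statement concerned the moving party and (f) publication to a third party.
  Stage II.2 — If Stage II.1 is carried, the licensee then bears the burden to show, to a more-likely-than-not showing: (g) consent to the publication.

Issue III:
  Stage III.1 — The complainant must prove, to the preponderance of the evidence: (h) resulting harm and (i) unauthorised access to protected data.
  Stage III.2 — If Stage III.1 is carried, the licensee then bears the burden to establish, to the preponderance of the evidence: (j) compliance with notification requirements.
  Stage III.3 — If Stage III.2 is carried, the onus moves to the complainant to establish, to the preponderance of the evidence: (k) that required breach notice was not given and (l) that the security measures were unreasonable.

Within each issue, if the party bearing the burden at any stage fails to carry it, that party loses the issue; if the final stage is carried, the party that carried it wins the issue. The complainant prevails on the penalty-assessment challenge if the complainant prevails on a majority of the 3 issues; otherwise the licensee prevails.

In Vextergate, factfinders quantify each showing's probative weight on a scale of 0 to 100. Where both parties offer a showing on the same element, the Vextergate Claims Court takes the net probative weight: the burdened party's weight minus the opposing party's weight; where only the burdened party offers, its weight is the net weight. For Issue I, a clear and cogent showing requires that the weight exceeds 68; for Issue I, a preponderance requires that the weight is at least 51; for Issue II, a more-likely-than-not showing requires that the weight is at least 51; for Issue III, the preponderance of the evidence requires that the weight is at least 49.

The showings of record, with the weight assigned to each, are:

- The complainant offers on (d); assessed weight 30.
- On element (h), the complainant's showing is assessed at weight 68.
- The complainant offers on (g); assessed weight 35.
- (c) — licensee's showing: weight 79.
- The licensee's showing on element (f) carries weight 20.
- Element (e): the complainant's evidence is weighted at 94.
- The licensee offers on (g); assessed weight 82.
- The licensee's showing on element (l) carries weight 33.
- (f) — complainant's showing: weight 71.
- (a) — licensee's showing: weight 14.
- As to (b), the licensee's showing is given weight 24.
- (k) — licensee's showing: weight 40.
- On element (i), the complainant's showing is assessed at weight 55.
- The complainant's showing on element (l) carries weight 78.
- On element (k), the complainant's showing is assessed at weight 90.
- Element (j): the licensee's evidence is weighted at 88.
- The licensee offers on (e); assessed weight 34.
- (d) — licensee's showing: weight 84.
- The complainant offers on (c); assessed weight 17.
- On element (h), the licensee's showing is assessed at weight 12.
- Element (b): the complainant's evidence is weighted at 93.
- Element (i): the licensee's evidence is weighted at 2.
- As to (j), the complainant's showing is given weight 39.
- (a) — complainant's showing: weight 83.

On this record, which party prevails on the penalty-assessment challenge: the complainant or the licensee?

licensee

— Issue I —
Stage I.1 — burden on complainant; standard: a clear and cogent showing (weight exceeds 68).
    (a): 83 − 14 = 69 > 68 [met]
  All elements met. The complainant retains the burden for Stage I.2.
Stage I.2 — burden on complainant; standard: a clear and cogent showing (weight exceeds 68).
    (b): 93 − 24 = 69 > 68 [met]
  Stage I.2 is satisfied; the onus moves to the licensee.
Stage I.3 — burden on licensee; standard: a preponderance (weight is at least 51).
    (c): 79 − 17 = 62 ≥ 51 [met]
    (d): 84 − 30 = 54 ≥ 51 [met]
  Stage I.3 carried; the final stage is satisfied.
With every stage satisfied, the licensee prevails on this issue.
— Issue II —
At Stage II.1 the complainant must meet a more-likely-than-not showing (weight is at least 51): on (e) the weight is 94 less the opposing 34 gives net 60, ≥ 51, so (e) meets the standard; on (f) the weight is 71 less the opposing 20 gives net 51, ≥ 51, so (f) meets the standard.
  Stage II.1 carried; the burden shifts to the licensee.
At Stage II.2 the licensee must meet a more-likely-than-not showing (weight is at least 51): on (g) the weight is 82 less the opposing 35 gives net 47, < 51, so (g) does not meet the standard.
  Stage II.2 not carried; the licensee fails its burden.
The complainant prevails on this issue.
— Issue III —
At Stage III.1 the complainant must meet the preponderance of the evidence (weight is at least 49): on (h) the weight is 68 less the opposing 12 gives net 56, ≥ 49, so (h) meets the standard; on (i) the weight is 55 less the opposing 2 gives net 53, ≥ 49, so (i) meets the standard.
  The complainant carries Stage III.1; the licensee now bears the burden.
At Stage III.2 the licensee must meet the preponderance of the evidence (weight is at least 49): on (j) the weight is 88 less the opposing 39 gives net 49, which does reach 49, so (j) meets the standard.
  All elements met. The burden passes to the complainant.
At Stage III.3 the complainant must meet the preponderance of the evidence (weight is at least 49): on (k) the weight is 90 less the opposing 40 gives net 50, which does reach 49, so (k) meets the standard; on (l) the weight is 78 less the opposing 33 gives net 45, which does not reach 49, so (l) does not meet the standard.
  Stage III.3 not carried; the complainant fails its burden.
So the licensee prevails on this issue.
Per-issue: Issue I → licensee; Issue II → complainant; Issue III → licensee. The complainant must prevail on a majority of issues; overall, the licensee prevails.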